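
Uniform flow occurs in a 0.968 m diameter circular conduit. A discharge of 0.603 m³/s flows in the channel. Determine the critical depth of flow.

y_c = 0.444 m

At critical depth, Q² T / (g A³) = 1, i.e. A³/T = Q²/g = 0.603²/9.81 = 0.03707.
Try y = 0.388 m: A³/T = 0.02208 — too small.
Try y = 0.542 m: A³/T = 0.0793 — too large.
Try y = 0.444 m: A³/T = 0.03701 — matches.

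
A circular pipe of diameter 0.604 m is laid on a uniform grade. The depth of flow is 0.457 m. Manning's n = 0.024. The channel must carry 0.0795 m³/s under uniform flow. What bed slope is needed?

For a circular section of diameter D = 0.604 m at depth y = 0.457 m, the central angle is θ = 2 arccos(1 − 2y/D) = 4.22 rad. Then A = (D²/8)(θ − sin θ) = 0.2326 m² and P = Dθ/2 = 1.274 m.
Hydraulic radius R = A/P = 0.2326/1.274 = 0.1825 m.
From Manning's equation, S = [nQ / (1 A R^(2/3))]² = [0.024 × 0.0795 / (1 × 0.2326 × 0.1825^(2/3))]² = 0.00065.

S = 0.00065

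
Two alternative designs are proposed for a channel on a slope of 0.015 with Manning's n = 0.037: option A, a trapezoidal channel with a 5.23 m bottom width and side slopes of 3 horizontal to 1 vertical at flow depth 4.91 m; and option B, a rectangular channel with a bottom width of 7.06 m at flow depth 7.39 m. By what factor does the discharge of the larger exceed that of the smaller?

2.04

Channel A: With bottom width b = 5.23 m and side slope z = 3: A = (b + zy)y = (5.23 + 3×4.91)×4.91 = 98 m²; P = b + 2y√(1+z²) = 5.23 + 2×4.91×3.162 = 36.28 m. Hydraulic radius R = A/P = 98/36.28 = 2.701 m. Q_A = (1/0.037)·98·2.701^(2/3)·√0.015 = 629.2 m³/s.
Channel B: Flow area A = b·y = 7.06 × 7.39 = 52.17 m². Wetted perimeter P = b + 2y = 7.06 + 2×7.39 = 21.84 m. Hydraulic radius R = A/P = 52.17/21.84 = 2.389 m. Q_B = (1/0.037)·52.17·2.389^(2/3)·√0.015 = 308.6 m³/s.
The larger discharge is 629.2 m³/s and the smaller is 308.6 m³/s; the ratio is 2.04.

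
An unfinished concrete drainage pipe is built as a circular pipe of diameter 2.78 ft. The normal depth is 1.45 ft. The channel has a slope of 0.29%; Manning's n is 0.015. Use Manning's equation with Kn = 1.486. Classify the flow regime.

For a circular section of diameter D = 2.78 ft at depth y = 1.45 ft, the central angle is θ = 2 arccos(1 − 2y/D) = 3.228 rad. Then A = (D²/8)(θ − sin θ) = 3.202 ft² and P = Dθ/2 = 4.487 ft.
Hydraulic radius R = A/P = 3.202/4.487 = 0.7136 ft.
V = (1.486/n) R^(2/3) √S = (1.486/0.015) × 0.7136^(2/3) × √0.0029 = 4.26 ft/s. Hydraulic depth D_h = A/T = 3.202/2.777 = 1.153 ft.
Froude number Fr = V/√(g·D_h) = 4.26/√(32.2×1.153) = 0.699, which is less than 1, so the flow is subcritical.

subcritical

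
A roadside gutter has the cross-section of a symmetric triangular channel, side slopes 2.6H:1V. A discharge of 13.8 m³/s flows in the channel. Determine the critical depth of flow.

y_c = 1.42 m

At critical depth, Q² T / (g A³) = 1, i.e. A³/T = Q²/g = 13.8²/9.81 = 19.41.
Trying y = 1.72 m: A³/T = 50.88 — too large.
Trying y = 1.05 m: A³/T = 4.314 — too small.
Trying y = 1.42 m: A³/T = 19.51 — close enough.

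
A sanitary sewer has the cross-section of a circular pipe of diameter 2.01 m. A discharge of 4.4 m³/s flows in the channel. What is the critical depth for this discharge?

y_c = 1 m

At critical depth, Q² T / (g A³) = 1, i.e. A³/T = Q²/g = 4.4²/9.81 = 1.973.
Trying y = 1.18 m: A³/T = 3.669 — high.
Trying y = 0.72 m: A³/T = 0.5529 — low.
Trying y = 1 m: A³/T = 1.949 — ≈ 1.973.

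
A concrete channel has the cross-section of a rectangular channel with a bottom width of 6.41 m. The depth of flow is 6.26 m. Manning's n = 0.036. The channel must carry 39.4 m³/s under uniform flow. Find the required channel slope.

S = 0.000459

Flow area A = b·y = 6.41 × 6.26 = 40.13 m². Wetted perimeter P = b + 2y = 6.41 + 2×6.26 = 18.93 m.
Hydraulic radius R = A/P = 40.13/18.93 = 2.12 m.
From Manning's equation, S = [nQ / (1 A R^(2/3))]² = [0.036 × 39.4 / (1 × 40.13 × 2.12^(2/3))]² = 0.000459.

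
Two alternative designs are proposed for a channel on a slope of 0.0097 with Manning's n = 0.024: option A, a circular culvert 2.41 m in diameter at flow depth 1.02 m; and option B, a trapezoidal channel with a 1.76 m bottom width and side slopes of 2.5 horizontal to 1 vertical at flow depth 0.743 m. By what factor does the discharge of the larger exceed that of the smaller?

Channel A: For a circular section of diameter D = 2.41 m at depth y = 1.02 m, the central angle is θ = 2 arccos(1 − 2y/D) = 2.833 rad. Then A = (D²/8)(θ − sin θ) = 1.837 m² and P = Dθ/2 = 3.414 m. Hydraulic radius R = A/P = 1.837/3.414 = 0.538 m. Q_A = (1/0.024)·1.837·0.538^(2/3)·√0.0097 = 4.986 m³/s.
Channel B: With bottom width b = 1.76 m and side slope z = 2.5: A = (b + zy)y = (1.76 + 2.5×0.743)×0.743 = 2.688 m²; P = b + 2y√(1+z²) = 1.76 + 2×0.743×2.693 = 5.761 m. Hydraulic radius R = A/P = 2.688/5.761 = 0.4665 m. Q_B = (1/0.024)·2.688·0.4665^(2/3)·√0.0097 = 6.635 m³/s.
The larger discharge is 6.635 m³/s and the smaller is 4.986 m³/s; the ratio is 1.33.

1.33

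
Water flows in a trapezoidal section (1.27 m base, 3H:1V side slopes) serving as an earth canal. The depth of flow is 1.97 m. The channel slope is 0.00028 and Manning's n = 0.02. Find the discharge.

Q = 12.1 m³/s

With bottom width b = 1.27 m and side slope z = 3: A = (b + zy)y = (1.27 + 3×1.97)×1.97 = 14.14 m²; P = b + 2y√(1+z²) = 1.27 + 2×1.97×3.162 = 13.73 m.
Hydraulic radius R = A/P = 14.14/13.73 = 1.03 m.
Manning's equation: Q = (1/n) A R^(2/3) S^(1/2) = (1/0.02) × 14.14 × 1.03^(2/3) × 0.00028^(1/2) = 12.1 m³/s.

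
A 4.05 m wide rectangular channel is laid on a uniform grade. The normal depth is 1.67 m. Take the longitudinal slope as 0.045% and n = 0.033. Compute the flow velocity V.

Flow area A = b·y = 4.05 × 1.67 = 6.763 m². Wetted perimeter P = b + 2y = 4.05 + 2×1.67 = 7.39 m.
Hydraulic radius R = A/P = 6.763/7.39 = 0.9152 m.
From Manning's equation, V = (1/n) R^(2/3) S^(1/2) = (1/0.033) × 0.9152^(2/3) × 0.00045^(1/2) = 0.606 m/s.

V = 0.606 m/s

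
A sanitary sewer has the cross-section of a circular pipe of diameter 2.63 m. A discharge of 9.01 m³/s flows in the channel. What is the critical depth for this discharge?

y_c = 1.34 m

At critical depth, Q² T / (g A³) = 1, i.e. A³/T = Q²/g = 9.01²/9.81 = 8.275.
Try y = 0.942 m: A³/T = 2.12 — short.
Try y = 1.53 m: A³/T = 13.59 — over.
Try y = 1.34 m: A³/T = 8.188 — close enough.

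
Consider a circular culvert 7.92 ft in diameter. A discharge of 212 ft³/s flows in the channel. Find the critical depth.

At critical depth, Q² T / (g A³) = 1, i.e. A³/T = Q²/g = 212²/32.2 = 1396.
Trying y = 2.84 ft: A³/T = 527.3 — too small.
Trying y = 3.66 ft: A³/T = 1396 — ≈ 1396.

y_c = 3.66 ft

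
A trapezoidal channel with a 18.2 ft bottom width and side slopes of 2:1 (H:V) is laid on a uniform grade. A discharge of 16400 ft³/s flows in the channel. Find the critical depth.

y_c = 17.1 ft

At critical depth, Q² T / (g A³) = 1, i.e. A³/T = Q²/g = 16400²/32.2 = 8353000.
Try y = 18.9 ft: A³/T = 12640000 — too large.
Try y = 14.2 ft: A³/T = 3863000 — too small.
Try y = 17.1 ft: A³/T = 8307000 — close enough.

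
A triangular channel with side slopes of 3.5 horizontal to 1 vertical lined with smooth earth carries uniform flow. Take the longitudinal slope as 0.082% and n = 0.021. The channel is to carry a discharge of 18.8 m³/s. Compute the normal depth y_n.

y_n = 2.01 m

Manning's equation rearranged: A R^(2/3) = nQ / (1·√S) = 0.021 × 18.8 / (√0.00082) = 13.79.
At y = 2.3 m: A R^(2/3) = 19.8 — high.
At y = 1.79 m: A R^(2/3) = 10.15 — low.
At y = 2.01 m: A R^(2/3) = 13.82 — ≈ 13.79.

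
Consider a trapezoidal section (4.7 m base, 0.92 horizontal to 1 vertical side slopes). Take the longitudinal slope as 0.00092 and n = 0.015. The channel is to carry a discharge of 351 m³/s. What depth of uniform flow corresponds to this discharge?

y_n = 7.02 m

Manning's equation rearranged: A R^(2/3) = nQ / (1·√S) = 0.015 × 351 / (√0.00092) = 173.6.
Try y = 8.64 m: A R^(2/3) = 269.8 — high.
Try y = 4.79 m: A R^(2/3) = 79.54 — low.
Try y = 7.02 m: A R^(2/3) = 173.4 — close enough.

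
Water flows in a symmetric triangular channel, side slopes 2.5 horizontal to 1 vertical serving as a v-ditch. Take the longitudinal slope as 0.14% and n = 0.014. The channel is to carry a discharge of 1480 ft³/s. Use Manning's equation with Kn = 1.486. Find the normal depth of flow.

Manning's equation rearranged: A R^(2/3) = nQ / (1.486·√S) = 0.014 × 1480 / (1.486 × √0.0014) = 372.7.
At y = 9.84 ft: A R^(2/3) = 666.4 — high.
At y = 6.85 ft: A R^(2/3) = 253.7 — low.
At y = 7.91 ft: A R^(2/3) = 372.3 — matches.

y_n = 7.91 ft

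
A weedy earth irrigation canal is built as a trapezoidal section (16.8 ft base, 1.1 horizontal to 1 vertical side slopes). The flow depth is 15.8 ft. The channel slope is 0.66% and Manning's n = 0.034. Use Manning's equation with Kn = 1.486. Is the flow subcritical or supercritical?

subcritical

With bottom width b = 16.8 ft and side slope z = 1.1: A = (b + zy)y = (16.8 + 1.1×15.8)×15.8 = 540 ft²; P = b + 2y√(1+z²) = 16.8 + 2×15.8×1.487 = 63.78 ft.
Hydraulic radius R = A/P = 540/63.78 = 8.468 ft.
V = (1.486/n) R^(2/3) √S = (1.486/0.034) × 8.468^(2/3) × √0.0066 = 14.75 ft/s. Hydraulic depth D_h = A/T = 540/51.56 = 10.47 ft.
Froude number Fr = V/√(g·D_h) = 14.75/√(32.2×10.47) = 0.803, which is less than 1, so the flow is subcritical.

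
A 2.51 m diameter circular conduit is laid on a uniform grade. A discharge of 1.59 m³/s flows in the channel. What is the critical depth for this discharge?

At critical depth, Q² T / (g A³) = 1, i.e. A³/T = Q²/g = 1.59²/9.81 = 0.2577.
At y = 0.676 m: A³/T = 0.5564 — too large.
At y = 0.493 m: A³/T = 0.1622 — too small.
At y = 0.555 m: A³/T = 0.2579 — ≈ 0.2577.

y_c = 0.555 m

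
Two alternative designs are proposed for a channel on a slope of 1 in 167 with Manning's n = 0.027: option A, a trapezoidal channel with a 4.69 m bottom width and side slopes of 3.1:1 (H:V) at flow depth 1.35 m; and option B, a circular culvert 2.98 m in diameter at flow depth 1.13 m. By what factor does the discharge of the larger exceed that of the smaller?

Channel A: With bottom width b = 4.69 m and side slope z = 3.1: A = (b + zy)y = (4.69 + 3.1×1.35)×1.35 = 11.98 m²; P = b + 2y√(1+z²) = 4.69 + 2×1.35×3.257 = 13.48 m. Hydraulic radius R = A/P = 11.98/13.48 = 0.8885 m. Q_A = (1/0.027)·11.98·0.8885^(2/3)·√0.005988 = 31.74 m³/s.
Channel B: For a circular section of diameter D = 2.98 m at depth y = 1.13 m, the central angle is θ = 2 arccos(1 − 2y/D) = 2.654 rad. Then A = (D²/8)(θ − sin θ) = 2.425 m² and P = Dθ/2 = 3.954 m. Hydraulic radius R = A/P = 2.425/3.954 = 0.6134 m. Q_B = (1/0.027)·2.425·0.6134^(2/3)·√0.005988 = 5.017 m³/s.
The larger discharge is 31.74 m³/s and the smaller is 5.017 m³/s; the ratio is 6.33.

6.33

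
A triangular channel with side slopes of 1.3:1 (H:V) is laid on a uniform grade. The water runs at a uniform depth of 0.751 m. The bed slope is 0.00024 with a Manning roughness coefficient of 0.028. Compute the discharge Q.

Q = 0.181 m³/s

For a triangular section with side slope z = 1.3: A = zy² = 1.3×0.751² = 0.7332 m²; P = 2y√(1+z²) = 2×0.751×1.64 = 2.463 m.
Hydraulic radius R = A/P = 0.7332/2.463 = 0.2976 m.
Manning's equation: Q = (1/n) A R^(2/3) S^(1/2) = (1/0.028) × 0.7332 × 0.2976^(2/3) × 0.00024^(1/2) = 0.181 m³/s.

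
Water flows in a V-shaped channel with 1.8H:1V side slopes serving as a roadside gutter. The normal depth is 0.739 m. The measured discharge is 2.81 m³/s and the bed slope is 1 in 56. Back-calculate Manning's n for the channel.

For a triangular section with side slope z = 1.8: A = zy² = 1.8×0.739² = 0.983 m²; P = 2y√(1+z²) = 2×0.739×2.059 = 3.043 m.
Hydraulic radius R = A/P = 0.983/3.043 = 0.323 m.
Rearranging Manning's equation: n = (1/Q) A R^(2/3) S^(1/2) = (1/2.81) × 0.983 × 0.323^(2/3) × √0.01786 = 0.022.

n = 0.022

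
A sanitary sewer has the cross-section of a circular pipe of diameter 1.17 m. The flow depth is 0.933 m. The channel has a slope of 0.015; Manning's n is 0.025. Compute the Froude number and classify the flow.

subcritical

For a circular section of diameter D = 1.17 m at depth y = 0.933 m, the central angle is θ = 2 arccos(1 − 2y/D) = 4.416 rad. Then A = (D²/8)(θ − sin θ) = 0.9192 m² and P = Dθ/2 = 2.583 m.
Hydraulic radius R = A/P = 0.9192/2.583 = 0.3558 m.
V = (1/n) R^(2/3) √S = (1/0.025) × 0.3558^(2/3) × √0.015 = 2.46 m/s. Hydraulic depth D_h = A/T = 0.9192/0.9405 = 0.9774 m.
Froude number Fr = V/√(g·D_h) = 2.46/√(9.81×0.9774) = 0.794, which is less than 1, so the flow is subcritical.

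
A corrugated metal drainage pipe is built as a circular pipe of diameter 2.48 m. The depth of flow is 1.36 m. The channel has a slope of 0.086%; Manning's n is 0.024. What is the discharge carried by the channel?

For a circular section of diameter D = 2.48 m at depth y = 1.36 m, the central angle is θ = 2 arccos(1 − 2y/D) = 3.335 rad. Then A = (D²/8)(θ − sin θ) = 2.712 m² and P = Dθ/2 = 4.136 m.
Hydraulic radius R = A/P = 2.712/4.136 = 0.6558 m.
Manning's equation: Q = (1/n) A R^(2/3) S^(1/2) = (1/0.024) × 2.712 × 0.6558^(2/3) × 0.00086^(1/2) = 2.5 m³/s.

Q = 2.5 m³/s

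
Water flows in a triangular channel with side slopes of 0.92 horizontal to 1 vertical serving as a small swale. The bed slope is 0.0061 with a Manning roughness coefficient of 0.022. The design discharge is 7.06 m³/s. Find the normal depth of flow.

y_n = 1.75 m

Manning's equation rearranged: A R^(2/3) = nQ / (1·√S) = 0.022 × 7.06 / (√0.0061) = 1.989.
Trying y = 1.4 m: A R^(2/3) = 1.096 — too small.
Trying y = 2.15 m: A R^(2/3) = 3.441 — too large.
Trying y = 1.75 m: A R^(2/3) = 1.987 — matches.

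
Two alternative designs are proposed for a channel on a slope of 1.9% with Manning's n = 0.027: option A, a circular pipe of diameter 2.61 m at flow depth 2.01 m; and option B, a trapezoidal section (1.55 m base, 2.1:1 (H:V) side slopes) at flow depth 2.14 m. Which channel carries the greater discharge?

channel B

Channel A: For a circular section of diameter D = 2.61 m at depth y = 2.01 m, the central angle is θ = 2 arccos(1 − 2y/D) = 4.283 rad. Then A = (D²/8)(θ − sin θ) = 4.421 m² and P = Dθ/2 = 5.589 m. Hydraulic radius R = A/P = 4.421/5.589 = 0.791 m. Q_A = (1/0.027)·4.421·0.791^(2/3)·√0.019 = 19.31 m³/s.
Channel B: With bottom width b = 1.55 m and side slope z = 2.1: A = (b + zy)y = (1.55 + 2.1×2.14)×2.14 = 12.93 m²; P = b + 2y√(1+z²) = 1.55 + 2×2.14×2.326 = 11.51 m. Hydraulic radius R = A/P = 12.93/11.51 = 1.124 m. Q_B = (1/0.027)·12.93·1.124^(2/3)·√0.019 = 71.39 m³/s.
Q_A = 19.31 m³/s vs Q_B = 71.39 m³/s, so channel B carries more.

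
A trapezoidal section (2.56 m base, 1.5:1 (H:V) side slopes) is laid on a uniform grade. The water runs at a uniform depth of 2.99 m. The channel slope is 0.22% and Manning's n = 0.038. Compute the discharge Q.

Q = 35.3 m³/s

With bottom width b = 2.56 m and side slope z = 1.5: A = (b + zy)y = (2.56 + 1.5×2.99)×2.99 = 21.06 m²; P = b + 2y√(1+z²) = 2.56 + 2×2.99×1.803 = 13.34 m.
Hydraulic radius R = A/P = 21.06/13.34 = 1.579 m.
Manning's equation: Q = (1/n) A R^(2/3) S^(1/2) = (1/0.038) × 21.06 × 1.579^(2/3) × 0.0022^(1/2) = 35.3 m³/s.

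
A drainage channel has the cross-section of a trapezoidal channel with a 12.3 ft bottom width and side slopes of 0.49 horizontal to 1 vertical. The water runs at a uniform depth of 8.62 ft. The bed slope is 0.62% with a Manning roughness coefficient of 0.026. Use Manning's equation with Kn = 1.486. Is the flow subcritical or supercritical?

With bottom width b = 12.3 ft and side slope z = 0.49: A = (b + zy)y = (12.3 + 0.49×8.62)×8.62 = 142.4 ft²; P = b + 2y√(1+z²) = 12.3 + 2×8.62×1.114 = 31.5 ft.
Hydraulic radius R = A/P = 142.4/31.5 = 4.522 ft.
V = (1.486/n) R^(2/3) √S = (1.486/0.026) × 4.522^(2/3) × √0.0062 = 12.31 ft/s. Hydraulic depth D_h = A/T = 142.4/20.75 = 6.865 ft.
Froude number Fr = V/√(g·D_h) = 12.31/√(32.2×6.865) = 0.828, which is less than 1, so the flow is subcritical.

subcritical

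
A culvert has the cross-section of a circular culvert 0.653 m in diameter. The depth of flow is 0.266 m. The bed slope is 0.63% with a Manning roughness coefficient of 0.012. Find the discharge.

Q = 0.231 m³/s

For a circular section of diameter D = 0.653 m at depth y = 0.266 m, the central angle is θ = 2 arccos(1 − 2y/D) = 2.769 rad. Then A = (D²/8)(θ − sin θ) = 0.1282 m² and P = Dθ/2 = 0.904 m.
Hydraulic radius R = A/P = 0.1282/0.904 = 0.1418 m.
Manning's equation: Q = (1/n) A R^(2/3) S^(1/2) = (1/0.012) × 0.1282 × 0.1418^(2/3) × 0.0063^(1/2) = 0.231 m³/s.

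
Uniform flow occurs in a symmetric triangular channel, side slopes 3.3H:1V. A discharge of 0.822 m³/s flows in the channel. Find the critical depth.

y_c = 0.417 m

At critical depth, Q² T / (g A³) = 1, i.e. A³/T = Q²/g = 0.822²/9.81 = 0.06888.
Try y = 0.3 m: A³/T = 0.01323 — short.
Try y = 0.488 m: A³/T = 0.1507 — over.
Try y = 0.417 m: A³/T = 0.06866 — ≈ 0.06888.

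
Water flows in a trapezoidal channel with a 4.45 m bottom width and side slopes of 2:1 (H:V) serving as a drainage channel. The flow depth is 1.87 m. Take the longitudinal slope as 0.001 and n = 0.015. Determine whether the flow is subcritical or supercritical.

subcritical

With bottom width b = 4.45 m and side slope z = 2: A = (b + zy)y = (4.45 + 2×1.87)×1.87 = 15.32 m²; P = b + 2y√(1+z²) = 4.45 + 2×1.87×2.236 = 12.81 m.
Hydraulic radius R = A/P = 15.32/12.81 = 1.195 m.
V = (1/n) R^(2/3) √S = (1/0.015) × 1.195^(2/3) × √0.001 = 2.374 m/s. Hydraulic depth D_h = A/T = 15.32/11.93 = 1.284 m.
Froude number Fr = V/√(g·D_h) = 2.374/√(9.81×1.284) = 0.669, which is less than 1, so the flow is subcritical.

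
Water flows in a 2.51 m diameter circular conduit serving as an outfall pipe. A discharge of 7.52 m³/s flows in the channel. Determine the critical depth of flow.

At critical depth, Q² T / (g A³) = 1, i.e. A³/T = Q²/g = 7.52²/9.81 = 5.765.
Trying y = 1.5 m: A³/T = 11.93 — high.
Trying y = 1.24 m: A³/T = 5.762 — ≈ 5.765.

y_c = 1.24 m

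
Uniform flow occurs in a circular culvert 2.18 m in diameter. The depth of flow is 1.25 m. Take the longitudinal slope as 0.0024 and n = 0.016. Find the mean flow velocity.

V = 2.16 m/s

For a circular section of diameter D = 2.18 m at depth y = 1.25 m, the central angle is θ = 2 arccos(1 − 2y/D) = 3.436 rad. Then A = (D²/8)(θ − sin θ) = 2.214 m² and P = Dθ/2 = 3.745 m.
Hydraulic radius R = A/P = 2.214/3.745 = 0.5911 m.
From Manning's equation, V = (1/n) R^(2/3) S^(1/2) = (1/0.016) × 0.5911^(2/3) × 0.0024^(1/2) = 2.16 m/s.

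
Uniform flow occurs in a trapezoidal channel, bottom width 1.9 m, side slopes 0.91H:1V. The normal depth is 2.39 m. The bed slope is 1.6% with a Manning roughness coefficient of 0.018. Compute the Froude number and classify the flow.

With bottom width b = 1.9 m and side slope z = 0.91: A = (b + zy)y = (1.9 + 0.91×2.39)×2.39 = 9.739 m²; P = b + 2y√(1+z²) = 1.9 + 2×2.39×1.352 = 8.363 m.
Hydraulic radius R = A/P = 9.739/8.363 = 1.165 m.
V = (1/n) R^(2/3) √S = (1/0.018) × 1.165^(2/3) × √0.016 = 7.778 m/s. Hydraulic depth D_h = A/T = 9.739/6.25 = 1.558 m.
Froude number Fr = V/√(g·D_h) = 7.778/√(9.81×1.558) = 1.99, which is greater than 1, so the flow is supercritical.

supercritical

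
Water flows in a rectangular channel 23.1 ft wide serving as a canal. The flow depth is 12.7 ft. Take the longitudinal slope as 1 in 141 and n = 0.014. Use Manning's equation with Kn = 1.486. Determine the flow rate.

Q = 8710 ft³/s

Flow area A = b·y = 23.1 × 12.7 = 293.4 ft². Wetted perimeter P = b + 2y = 23.1 + 2×12.7 = 48.5 ft.
Hydraulic radius R = A/P = 293.4/48.5 = 6.049 ft.
Manning's equation: Q = (1.486/n) A R^(2/3) S^(1/2) = (1.486/0.014) × 293.4 × 6.049^(2/3) × 0.007092^(1/2) = 8710 ft³/s.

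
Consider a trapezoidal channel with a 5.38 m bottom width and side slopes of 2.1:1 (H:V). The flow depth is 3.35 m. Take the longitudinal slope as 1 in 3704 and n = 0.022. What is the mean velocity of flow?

With bottom width b = 5.38 m and side slope z = 2.1: A = (b + zy)y = (5.38 + 2.1×3.35)×3.35 = 41.59 m²; P = b + 2y√(1+z²) = 5.38 + 2×3.35×2.326 = 20.96 m.
Hydraulic radius R = A/P = 41.59/20.96 = 1.984 m.
From Manning's equation, V = (1/n) R^(2/3) S^(1/2) = (1/0.022) × 1.984^(2/3) × 0.00027^(1/2) = 1.18 m/s.

V = 1.18 m/s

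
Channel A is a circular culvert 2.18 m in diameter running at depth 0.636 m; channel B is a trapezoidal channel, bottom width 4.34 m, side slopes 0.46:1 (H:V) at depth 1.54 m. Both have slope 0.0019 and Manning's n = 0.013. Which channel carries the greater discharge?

channel B

Channel A: For a circular section of diameter D = 2.18 m at depth y = 0.636 m, the central angle is θ = 2 arccos(1 − 2y/D) = 2.282 rad. Then A = (D²/8)(θ − sin θ) = 0.906 m² and P = Dθ/2 = 2.488 m. Hydraulic radius R = A/P = 0.906/2.488 = 0.3642 m. Q_A = (1/0.013)·0.906·0.3642^(2/3)·√0.0019 = 1.549 m³/s.
Channel B: With bottom width b = 4.34 m and side slope z = 0.46: A = (b + zy)y = (4.34 + 0.46×1.54)×1.54 = 7.775 m²; P = b + 2y√(1+z²) = 4.34 + 2×1.54×1.101 = 7.73 m. Hydraulic radius R = A/P = 7.775/7.73 = 1.006 m. Q_B = (1/0.013)·7.775·1.006^(2/3)·√0.0019 = 26.17 m³/s.
Q_A = 1.549 m³/s vs Q_B = 26.17 m³/s, so channel B carries more.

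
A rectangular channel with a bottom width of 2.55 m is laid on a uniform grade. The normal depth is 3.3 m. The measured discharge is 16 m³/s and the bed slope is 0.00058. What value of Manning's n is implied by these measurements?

n = 0.012

Flow area A = b·y = 2.55 × 3.3 = 8.415 m². Wetted perimeter P = b + 2y = 2.55 + 2×3.3 = 9.15 m.
Hydraulic radius R = A/P = 8.415/9.15 = 0.9197 m.
Rearranging Manning's equation: n = (1/Q) A R^(2/3) S^(1/2) = (1/16) × 8.415 × 0.9197^(2/3) × √0.00058 = 0.012.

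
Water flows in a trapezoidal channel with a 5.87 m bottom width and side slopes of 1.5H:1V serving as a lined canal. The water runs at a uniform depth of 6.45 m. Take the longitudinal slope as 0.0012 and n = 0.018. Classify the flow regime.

With bottom width b = 5.87 m and side slope z = 1.5: A = (b + zy)y = (5.87 + 1.5×6.45)×6.45 = 100.3 m²; P = b + 2y√(1+z²) = 5.87 + 2×6.45×1.803 = 29.13 m.
Hydraulic radius R = A/P = 100.3/29.13 = 3.442 m.
V = (1/n) R^(2/3) √S = (1/0.018) × 3.442^(2/3) × √0.0012 = 4.388 m/s. Hydraulic depth D_h = A/T = 100.3/25.22 = 3.976 m.
Froude number Fr = V/√(g·D_h) = 4.388/√(9.81×3.976) = 0.703, which is less than 1, so the flow is subcritical.

subcritical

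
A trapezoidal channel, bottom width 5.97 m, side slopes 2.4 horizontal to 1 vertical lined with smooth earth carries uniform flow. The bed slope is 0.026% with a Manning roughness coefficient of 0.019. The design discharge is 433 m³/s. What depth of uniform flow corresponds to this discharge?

Manning's equation rearranged: A R^(2/3) = nQ / (1·√S) = 0.019 × 433 / (√0.00026) = 510.2.
Try y = 8.66 m: A R^(2/3) = 635.5 — over.
Try y = 5.97 m: A R^(2/3) = 267.2 — short.
Try y = 7.89 m: A R^(2/3) = 510 — matches.

y_n = 7.89 m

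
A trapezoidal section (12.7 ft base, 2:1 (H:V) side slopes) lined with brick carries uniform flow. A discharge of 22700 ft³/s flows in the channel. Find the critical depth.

y_c = 21.1 ft

At critical depth, Q² T / (g A³) = 1, i.e. A³/T = Q²/g = 22700²/32.2 = 16000000.
At y = 15.1 ft: A³/T = 3719000 — short.
At y = 21.1 ft: A³/T = 16010000 — matches.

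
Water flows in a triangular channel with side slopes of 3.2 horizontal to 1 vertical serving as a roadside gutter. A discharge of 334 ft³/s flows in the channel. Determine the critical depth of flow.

y_c = 3.68 ft

At critical depth, Q² T / (g A³) = 1, i.e. A³/T = Q²/g = 334²/32.2 = 3464.
Trying y = 4.56 ft: A³/T = 10090 — high.
Trying y = 2.65 ft: A³/T = 669.1 — low.
Trying y = 3.68 ft: A³/T = 3455 — ≈ 3464.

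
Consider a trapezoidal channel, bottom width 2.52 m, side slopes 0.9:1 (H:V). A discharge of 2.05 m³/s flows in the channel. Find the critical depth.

At critical depth, Q² T / (g A³) = 1, i.e. A³/T = Q²/g = 2.05²/9.81 = 0.4284.
Try y = 0.285 m: A³/T = 0.1634 — short.
Try y = 0.423 m: A³/T = 0.563 — over.
Try y = 0.388 m: A³/T = 0.4287 — matches.

y_c = 0.388 m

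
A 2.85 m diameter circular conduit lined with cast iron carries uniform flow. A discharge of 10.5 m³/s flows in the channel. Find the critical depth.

At critical depth, Q² T / (g A³) = 1, i.e. A³/T = Q²/g = 10.5²/9.81 = 11.24.
Trying y = 1.15 m: A³/T = 5.011 — low.
Trying y = 1.42 m: A³/T = 11.23 — matches.

y_c = 1.42 m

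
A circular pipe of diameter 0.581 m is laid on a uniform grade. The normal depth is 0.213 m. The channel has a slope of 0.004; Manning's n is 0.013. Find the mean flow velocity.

For a circular section of diameter D = 0.581 m at depth y = 0.213 m, the central angle is θ = 2 arccos(1 − 2y/D) = 2.601 rad. Then A = (D²/8)(θ − sin θ) = 0.08807 m² and P = Dθ/2 = 0.7557 m.
Hydraulic radius R = A/P = 0.08807/0.7557 = 0.1165 m.
From Manning's equation, V = (1/n) R^(2/3) S^(1/2) = (1/0.013) × 0.1165^(2/3) × 0.004^(1/2) = 1.16 m/s.

V = 1.16 m/s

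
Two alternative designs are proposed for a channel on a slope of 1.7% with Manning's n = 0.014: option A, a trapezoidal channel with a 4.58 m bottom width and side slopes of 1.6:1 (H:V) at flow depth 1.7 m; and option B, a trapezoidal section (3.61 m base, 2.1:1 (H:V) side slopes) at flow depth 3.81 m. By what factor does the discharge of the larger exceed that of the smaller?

Channel A: With bottom width b = 4.58 m and side slope z = 1.6: A = (b + zy)y = (4.58 + 1.6×1.7)×1.7 = 12.41 m²; P = b + 2y√(1+z²) = 4.58 + 2×1.7×1.887 = 11 m. Hydraulic radius R = A/P = 12.41/11 = 1.129 m. Q_A = (1/0.014)·12.41·1.129^(2/3)·√0.017 = 125.3 m³/s.
Channel B: With bottom width b = 3.61 m and side slope z = 2.1: A = (b + zy)y = (3.61 + 2.1×3.81)×3.81 = 44.24 m²; P = b + 2y√(1+z²) = 3.61 + 2×3.81×2.326 = 21.33 m. Hydraulic radius R = A/P = 44.24/21.33 = 2.074 m. Q_B = (1/0.014)·44.24·2.074^(2/3)·√0.017 = 670 m³/s.
The larger discharge is 670 m³/s and the smaller is 125.3 m³/s; the ratio is 5.35.

5.35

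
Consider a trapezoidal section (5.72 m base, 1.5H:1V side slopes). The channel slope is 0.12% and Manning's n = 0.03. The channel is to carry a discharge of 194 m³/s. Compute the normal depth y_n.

y_n = 5.63 m

Manning's equation rearranged: A R^(2/3) = nQ / (1·√S) = 0.03 × 194 / (√0.0012) = 168.
At y = 6.54 m: A R^(2/3) = 232.6 — too large.
At y = 5.63 m: A R^(2/3) = 168.3 — matches.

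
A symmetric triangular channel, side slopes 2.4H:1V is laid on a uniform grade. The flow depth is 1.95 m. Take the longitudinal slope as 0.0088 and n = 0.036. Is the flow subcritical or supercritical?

subcritical

For a triangular section with side slope z = 2.4: A = zy² = 2.4×1.95² = 9.126 m²; P = 2y√(1+z²) = 2×1.95×2.6 = 10.14 m.
Hydraulic radius R = A/P = 9.126/10.14 = 0.9 m.
V = (1/n) R^(2/3) √S = (1/0.036) × 0.9^(2/3) × √0.0088 = 2.429 m/s. Hydraulic depth D_h = A/T = 9.126/9.36 = 0.975 m.
Froude number Fr = V/√(g·D_h) = 2.429/√(9.81×0.975) = 0.785, which is less than 1, so the flow is subcritical.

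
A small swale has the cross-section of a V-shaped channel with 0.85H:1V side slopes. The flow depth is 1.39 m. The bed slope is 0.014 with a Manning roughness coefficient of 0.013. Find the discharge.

For a triangular section with side slope z = 0.85: A = zy² = 0.85×1.39² = 1.642 m²; P = 2y√(1+z²) = 2×1.39×1.312 = 3.649 m.
Hydraulic radius R = A/P = 1.642/3.649 = 0.4501 m.
Manning's equation: Q = (1/n) A R^(2/3) S^(1/2) = (1/0.013) × 1.642 × 0.4501^(2/3) × 0.014^(1/2) = 8.78 m³/s.

Q = 8.78 m³/s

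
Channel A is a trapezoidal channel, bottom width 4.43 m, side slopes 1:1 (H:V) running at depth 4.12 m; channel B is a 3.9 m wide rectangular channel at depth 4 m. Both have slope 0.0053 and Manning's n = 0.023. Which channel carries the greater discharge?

channel A

Channel A: With bottom width b = 4.43 m and side slope z = 1: A = (b + zy)y = (4.43 + 1×4.12)×4.12 = 35.23 m²; P = b + 2y√(1+z²) = 4.43 + 2×4.12×1.414 = 16.08 m. Hydraulic radius R = A/P = 35.23/16.08 = 2.19 m. Q_A = (1/0.023)·35.23·2.19^(2/3)·√0.0053 = 188 m³/s.
Channel B: Flow area A = b·y = 3.9 × 4 = 15.6 m². Wetted perimeter P = b + 2y = 3.9 + 2×4 = 11.9 m. Hydraulic radius R = A/P = 15.6/11.9 = 1.311 m. Q_B = (1/0.023)·15.6·1.311^(2/3)·√0.0053 = 59.15 m³/s.
Q_A = 188 m³/s vs Q_B = 59.15 m³/s, so channel A carries more.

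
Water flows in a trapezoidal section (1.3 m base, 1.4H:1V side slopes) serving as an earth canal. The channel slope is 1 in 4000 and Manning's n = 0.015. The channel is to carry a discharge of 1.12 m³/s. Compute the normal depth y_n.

Manning's equation rearranged: A R^(2/3) = nQ / (1·√S) = 0.015 × 1.12 / (√0.00025) = 1.063.
Try y = 0.913 m: A R^(2/3) = 1.542 — too large.
Try y = 0.645 m: A R^(2/3) = 0.7762 — too small.
Try y = 0.758 m: A R^(2/3) = 1.063 — close enough.

y_n = 0.758 m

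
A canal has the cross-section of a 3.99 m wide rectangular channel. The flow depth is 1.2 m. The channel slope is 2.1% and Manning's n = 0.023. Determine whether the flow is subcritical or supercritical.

supercritical

Flow area A = b·y = 3.99 × 1.2 = 4.788 m². Wetted perimeter P = b + 2y = 3.99 + 2×1.2 = 6.39 m.
Hydraulic radius R = A/P = 4.788/6.39 = 0.7493 m.
V = (1/n) R^(2/3) √S = (1/0.023) × 0.7493^(2/3) × √0.021 = 5.198 m/s. Hydraulic depth D_h = A/T = 4.788/3.99 = 1.2 m.
Froude number Fr = V/√(g·D_h) = 5.198/√(9.81×1.2) = 1.51, which is greater than 1, so the flow is supercritical.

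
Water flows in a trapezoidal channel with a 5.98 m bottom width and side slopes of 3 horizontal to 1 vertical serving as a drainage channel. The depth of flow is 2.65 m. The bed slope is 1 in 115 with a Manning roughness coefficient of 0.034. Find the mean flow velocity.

With bottom width b = 5.98 m and side slope z = 3: A = (b + zy)y = (5.98 + 3×2.65)×2.65 = 36.91 m²; P = b + 2y√(1+z²) = 5.98 + 2×2.65×3.162 = 22.74 m.
Hydraulic radius R = A/P = 36.91/22.74 = 1.623 m.
From Manning's equation, V = (1/n) R^(2/3) S^(1/2) = (1/0.034) × 1.623^(2/3) × 0.008696^(1/2) = 3.79 m/s.

V = 3.79 m/s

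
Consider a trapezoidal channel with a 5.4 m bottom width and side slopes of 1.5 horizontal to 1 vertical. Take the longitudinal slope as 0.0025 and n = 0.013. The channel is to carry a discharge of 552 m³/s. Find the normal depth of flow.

y_n = 5.3 m

Manning's equation rearranged: A R^(2/3) = nQ / (1·√S) = 0.013 × 552 / (√0.0025) = 143.5.
Try y = 6.69 m: A R^(2/3) = 237.9 — high.
Try y = 4.16 m: A R^(2/3) = 86.17 — low.
Try y = 5.3 m: A R^(2/3) = 143.5 — close enough.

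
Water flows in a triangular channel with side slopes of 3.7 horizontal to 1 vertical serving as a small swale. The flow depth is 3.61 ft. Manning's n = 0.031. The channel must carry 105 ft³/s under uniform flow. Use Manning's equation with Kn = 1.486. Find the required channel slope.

For a triangular section with side slope z = 3.7: A = zy² = 3.7×3.61² = 48.22 ft²; P = 2y√(1+z²) = 2×3.61×3.833 = 27.67 ft.
Hydraulic radius R = A/P = 48.22/27.67 = 1.742 ft.
From Manning's equation, S = [nQ / (1.486 A R^(2/3))]² = [0.031 × 105 / (1.486 × 48.22 × 1.742^(2/3))]² = 0.000984.

S = 0.000984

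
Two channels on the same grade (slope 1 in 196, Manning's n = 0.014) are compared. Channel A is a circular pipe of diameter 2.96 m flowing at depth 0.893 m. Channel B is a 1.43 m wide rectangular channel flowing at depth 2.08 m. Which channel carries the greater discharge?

channel B

Channel A: For a circular section of diameter D = 2.96 m at depth y = 0.893 m, the central angle is θ = 2 arccos(1 − 2y/D) = 2.326 rad. Then A = (D²/8)(θ − sin θ) = 1.75 m² and P = Dθ/2 = 3.442 m. Hydraulic radius R = A/P = 1.75/3.442 = 0.5083 m. Q_A = (1/0.014)·1.75·0.5083^(2/3)·√0.005102 = 5.686 m³/s.
Channel B: Flow area A = b·y = 1.43 × 2.08 = 2.974 m². Wetted perimeter P = b + 2y = 1.43 + 2×2.08 = 5.59 m. Hydraulic radius R = A/P = 2.974/5.59 = 0.5321 m. Q_B = (1/0.014)·2.974·0.5321^(2/3)·√0.005102 = 9.965 m³/s.
Q_A = 5.686 m³/s vs Q_B = 9.965 m³/s, so channel B carries more.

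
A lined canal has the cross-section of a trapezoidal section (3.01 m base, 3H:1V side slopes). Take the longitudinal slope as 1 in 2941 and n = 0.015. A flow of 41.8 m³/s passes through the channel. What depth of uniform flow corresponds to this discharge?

y_n = 2.54 m

Manning's equation rearranged: A R^(2/3) = nQ / (1·√S) = 0.015 × 41.8 / (√0.00034) = 34.
At y = 1.9 m: A R^(2/3) = 17.65 — short.
At y = 2.97 m: A R^(2/3) = 48.92 — over.
At y = 2.54 m: A R^(2/3) = 34.04 — matches.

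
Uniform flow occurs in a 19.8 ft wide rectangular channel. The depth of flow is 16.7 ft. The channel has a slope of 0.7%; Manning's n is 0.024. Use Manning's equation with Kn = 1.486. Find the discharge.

Flow area A = b·y = 19.8 × 16.7 = 330.7 ft². Wetted perimeter P = b + 2y = 19.8 + 2×16.7 = 53.2 ft.
Hydraulic radius R = A/P = 330.7/53.2 = 6.215 ft.
Manning's equation: Q = (1.486/n) A R^(2/3) S^(1/2) = (1.486/0.024) × 330.7 × 6.215^(2/3) × 0.007^(1/2) = 5790 ft³/s.

Q = 5790 ft³/s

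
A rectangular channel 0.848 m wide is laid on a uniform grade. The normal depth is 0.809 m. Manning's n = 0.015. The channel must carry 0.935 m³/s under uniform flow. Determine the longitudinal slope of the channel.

Flow area A = b·y = 0.848 × 0.809 = 0.686 m². Wetted perimeter P = b + 2y = 0.848 + 2×0.809 = 2.466 m.
Hydraulic radius R = A/P = 0.686/2.466 = 0.2782 m.
From Manning's equation, S = [nQ / (1 A R^(2/3))]² = [0.015 × 0.935 / (1 × 0.686 × 0.2782^(2/3))]² = 0.0023.

S = 0.0023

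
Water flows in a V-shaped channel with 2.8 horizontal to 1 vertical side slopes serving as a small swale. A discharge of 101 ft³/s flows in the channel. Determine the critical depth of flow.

At critical depth, Q² T / (g A³) = 1, i.e. A³/T = Q²/g = 101²/32.2 = 316.8.
Try y = 2.15 ft: A³/T = 180.1 — low.
Try y = 2.95 ft: A³/T = 875.8 — high.
Try y = 2.41 ft: A³/T = 318.7 — ≈ 316.8.

y_c = 2.41 ft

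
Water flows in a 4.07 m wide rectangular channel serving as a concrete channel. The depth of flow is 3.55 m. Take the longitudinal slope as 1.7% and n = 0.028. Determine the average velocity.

V = 5.53 m/s

Flow area A = b·y = 4.07 × 3.55 = 14.45 m². Wetted perimeter P = b + 2y = 4.07 + 2×3.55 = 11.17 m.
Hydraulic radius R = A/P = 14.45/11.17 = 1.294 m.
From Manning's equation, V = (1/n) R^(2/3) S^(1/2) = (1/0.028) × 1.294^(2/3) × 0.017^(1/2) = 5.53 m/s.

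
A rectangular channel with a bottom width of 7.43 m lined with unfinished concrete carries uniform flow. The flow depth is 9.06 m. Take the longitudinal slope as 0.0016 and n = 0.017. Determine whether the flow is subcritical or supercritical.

subcritical

Flow area A = b·y = 7.43 × 9.06 = 67.32 m². Wetted perimeter P = b + 2y = 7.43 + 2×9.06 = 25.55 m.
Hydraulic radius R = A/P = 67.32/25.55 = 2.635 m.
V = (1/n) R^(2/3) √S = (1/0.017) × 2.635^(2/3) × √0.0016 = 4.488 m/s. Hydraulic depth D_h = A/T = 67.32/7.43 = 9.06 m.
Froude number Fr = V/√(g·D_h) = 4.488/√(9.81×9.06) = 0.476, which is less than 1, so the flow is subcritical.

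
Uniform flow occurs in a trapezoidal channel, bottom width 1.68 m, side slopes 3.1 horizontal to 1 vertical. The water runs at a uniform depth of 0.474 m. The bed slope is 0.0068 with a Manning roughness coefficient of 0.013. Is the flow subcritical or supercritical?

supercritical

With bottom width b = 1.68 m and side slope z = 3.1: A = (b + zy)y = (1.68 + 3.1×0.474)×0.474 = 1.493 m²; P = b + 2y√(1+z²) = 1.68 + 2×0.474×3.257 = 4.768 m.
Hydraulic radius R = A/P = 1.493/4.768 = 0.3131 m.
V = (1/n) R^(2/3) √S = (1/0.013) × 0.3131^(2/3) × √0.0068 = 2.925 m/s. Hydraulic depth D_h = A/T = 1.493/4.619 = 0.3232 m.
Froude number Fr = V/√(g·D_h) = 2.925/√(9.81×0.3232) = 1.64, which is greater than 1, so the flow is supercritical.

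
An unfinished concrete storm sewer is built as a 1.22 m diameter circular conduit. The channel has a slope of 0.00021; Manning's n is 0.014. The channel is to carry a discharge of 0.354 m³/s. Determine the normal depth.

y_n = 0.713 m

Manning's equation rearranged: A R^(2/3) = nQ / (1·√S) = 0.014 × 0.354 / (√0.00021) = 0.342.
Try y = 0.83 m: A R^(2/3) = 0.4269 — too large.
Try y = 0.713 m: A R^(2/3) = 0.3417 — matches.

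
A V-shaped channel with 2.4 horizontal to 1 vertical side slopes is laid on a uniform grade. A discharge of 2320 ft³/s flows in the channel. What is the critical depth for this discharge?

y_c = 8.97 ft

At critical depth, Q² T / (g A³) = 1, i.e. A³/T = Q²/g = 2320²/32.2 = 167200.
Trying y = 6.28 ft: A³/T = 28130 — too small.
Trying y = 10.4 ft: A³/T = 350400 — too large.
Trying y = 8.97 ft: A³/T = 167200 — close enough.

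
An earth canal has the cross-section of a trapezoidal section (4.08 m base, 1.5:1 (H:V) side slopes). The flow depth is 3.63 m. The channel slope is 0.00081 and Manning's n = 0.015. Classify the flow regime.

With bottom width b = 4.08 m and side slope z = 1.5: A = (b + zy)y = (4.08 + 1.5×3.63)×3.63 = 34.58 m²; P = b + 2y√(1+z²) = 4.08 + 2×3.63×1.803 = 17.17 m.
Hydraulic radius R = A/P = 34.58/17.17 = 2.014 m.
V = (1/n) R^(2/3) √S = (1/0.015) × 2.014^(2/3) × √0.00081 = 3.026 m/s. Hydraulic depth D_h = A/T = 34.58/14.97 = 2.31 m.
Froude number Fr = V/√(g·D_h) = 3.026/√(9.81×2.31) = 0.636, which is less than 1, so the flow is subcritical.

subcritical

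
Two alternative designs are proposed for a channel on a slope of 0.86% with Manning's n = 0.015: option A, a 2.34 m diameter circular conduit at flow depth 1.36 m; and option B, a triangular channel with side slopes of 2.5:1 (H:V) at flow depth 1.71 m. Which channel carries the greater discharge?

Channel A: For a circular section of diameter D = 2.34 m at depth y = 1.36 m, the central angle is θ = 2 arccos(1 − 2y/D) = 3.468 rad. Then A = (D²/8)(θ − sin θ) = 2.593 m² and P = Dθ/2 = 4.057 m. Hydraulic radius R = A/P = 2.593/4.057 = 0.6391 m. Q_A = (1/0.015)·2.593·0.6391^(2/3)·√0.0086 = 11.89 m³/s.
Channel B: For a triangular section with side slope z = 2.5: A = zy² = 2.5×1.71² = 7.31 m²; P = 2y√(1+z²) = 2×1.71×2.693 = 9.209 m. Hydraulic radius R = A/P = 7.31/9.209 = 0.7938 m. Q_B = (1/0.015)·7.31·0.7938^(2/3)·√0.0086 = 38.75 m³/s.
Q_A = 11.89 m³/s vs Q_B = 38.75 m³/s, so channel B carries more.

channel B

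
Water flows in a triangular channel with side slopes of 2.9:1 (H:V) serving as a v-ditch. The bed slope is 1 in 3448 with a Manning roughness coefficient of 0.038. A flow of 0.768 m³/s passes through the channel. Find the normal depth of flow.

y_n = 0.99 m

Manning's equation rearranged: A R^(2/3) = nQ / (1·√S) = 0.038 × 0.768 / (√0.00029) = 1.714.
At y = 0.867 m: A R^(2/3) = 1.203 — low.
At y = 1.25 m: A R^(2/3) = 3.191 — high.
At y = 0.99 m: A R^(2/3) = 1.713 — matches.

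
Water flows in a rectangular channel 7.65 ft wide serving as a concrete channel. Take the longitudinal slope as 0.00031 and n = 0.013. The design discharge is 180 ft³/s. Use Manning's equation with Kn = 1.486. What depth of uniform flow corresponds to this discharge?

y_n = 6.51 ft

Manning's equation rearranged: A R^(2/3) = nQ / (1.486·√S) = 0.013 × 180 / (1.486 × √0.00031) = 89.44.
Try y = 4.83 ft: A R^(2/3) = 61.26 — short.
Try y = 7.06 ft: A R^(2/3) = 98.98 — over.
Try y = 6.51 ft: A R^(2/3) = 89.5 — close enough.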